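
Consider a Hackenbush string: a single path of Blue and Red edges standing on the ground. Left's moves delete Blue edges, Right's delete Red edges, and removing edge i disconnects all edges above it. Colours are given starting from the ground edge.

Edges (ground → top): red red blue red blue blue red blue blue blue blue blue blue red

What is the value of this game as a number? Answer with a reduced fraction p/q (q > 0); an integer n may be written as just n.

1 of 14 · r · max L −∞ · min R 0 → -1
2 of 14 · rr · max L −∞ · min R -1 → -2
3 of 14 · rrb · max L -2 · min R -1 → -3/2
4 of 14 · rrbr · max L -2 · min R -3/2 → -7/4
5 of 14 · rrbrb · max L -7/4 · min R -3/2 → -13/8
6 of 14 · rrbrbb · max L -13/8 · min R -3/2 → -25/16
7 of 14 · rrbrbbr · max L -13/8 · min R -25/16 → -51/32
8 of 14 · rrbrbbrb · max L -51/32 · min R -25/16 → -101/64
9 of 14 · rrbrbbrbb · max L -101/64 · min R -25/16 → -201/128
10 of 14 · rrbrbbrbbb · max L -201/128 · min R -25/16 → -401/256
11 of 14 · rrbrbbrbbbb · max L -401/256 · min R -25/16 → -801/512
12 of 14 · rrbrbbrbbbbb · max L -801/512 · min R -25/16 → -1601/1024
13 of 14 · rrbrbbrbbbbbb · max L -1601/1024 · min R -25/16 → -3201/2048
14 of 14 · rrbrbbrbbbbbbr · max L -1601/1024 · min R -3201/2048 → -6403/4096

-6403/4096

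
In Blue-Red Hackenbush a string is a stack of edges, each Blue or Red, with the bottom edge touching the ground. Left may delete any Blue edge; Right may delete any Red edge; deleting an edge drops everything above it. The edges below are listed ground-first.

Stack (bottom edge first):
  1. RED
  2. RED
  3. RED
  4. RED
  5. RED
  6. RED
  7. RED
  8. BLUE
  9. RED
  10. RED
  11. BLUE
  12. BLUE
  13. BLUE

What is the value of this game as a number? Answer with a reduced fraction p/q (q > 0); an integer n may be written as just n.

edge 1 of 13 (RED): { · | 0 } = -1
edge 2 of 13 (RED): { · | -1; 0 } = -2
edge 3 of 13 (RED): { · | -2; -1; 0 } = -3
edge 4 of 13 (RED): { · | -3; -2; -1; 0 } = -4
edge 5 of 13 (RED): { · | -4; -3; -2; -1; 0 } = -5
edge 6 of 13 (RED): { · | -5; -4; -3; -2; -1; 0 } = -6
edge 7 of 13 (RED): { · | -6; -5; -4; -3; -2; -1; 0 } = -7
edge 8 of 13 (BLUE): { -7 | -6; -5; -4; -3; -2; -1; 0 } = -13/2
edge 9 of 13 (RED): { -7 | -13/2; -6; -5; -4; -3; -2; -1; 0 } = -27/4
edge 10 of 13 (RED): { -7 | -27/4; -13/2; -6; -5; -4; -3; -2; -1; 0 } = -55/8
edge 11 of 13 (BLUE): { -7; -55/8 | -27/4; -13/2; -6; -5; -4; -3; -2; -1; 0 } = -109/16
edge 12 of 13 (BLUE): { -7; -55/8; -109/16 | -27/4; -13/2; -6; -5; -4; -3; -2; -1; 0 } = -217/32
edge 13 of 13 (BLUE): { -7; -55/8; -109/16; -217/32 | -27/4; -13/2; -6; -5; -4; -3; -2; -1; 0 } = -433/64

-433/64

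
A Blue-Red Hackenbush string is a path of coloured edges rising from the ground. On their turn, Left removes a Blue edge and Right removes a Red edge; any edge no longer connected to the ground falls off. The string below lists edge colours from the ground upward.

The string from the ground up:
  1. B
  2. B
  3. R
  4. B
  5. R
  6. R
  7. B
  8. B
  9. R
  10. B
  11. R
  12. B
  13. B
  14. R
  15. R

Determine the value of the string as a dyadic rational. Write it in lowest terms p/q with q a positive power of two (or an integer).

B: Left { 0 }, Right { ∅ } ⇒ simplest 1
BB: Left { 0 1 }, Right { ∅ } ⇒ simplest 2
BBR: Left { 0 1 }, Right { 2 } ⇒ simplest 3/2
BBRB: Left { 0 1 3/2 }, Right { 2 } ⇒ simplest 7/4
BBRBR: Left { 0 1 3/2 }, Right { 7/4 2 } ⇒ simplest 13/8
BBRBRR: Left { 0 1 3/2 }, Right { 13/8 7/4 2 } ⇒ simplest 25/16
BBRBRRB: Left { 0 1 3/2 25/16 }, Right { 13/8 7/4 2 } ⇒ simplest 51/32
BBRBRRBB: Left { 0 1 3/2 25/16 51/32 }, Right { 13/8 7/4 2 } ⇒ simplest 103/64
BBRBRRBBR: Left { 0 1 3/2 25/16 51/32 }, Right { 103/64 13/8 7/4 2 } ⇒ simplest 205/128
BBRBRRBBRB: Left { 0 1 3/2 25/16 51/32 205/128 }, Right { 103/64 13/8 7/4 2 } ⇒ simplest 411/256
BBRBRRBBRBR: Left { 0 1 3/2 25/16 51/32 205/128 }, Right { 411/256 103/64 13/8 7/4 2 } ⇒ simplest 821/512
BBRBRRBBRBRB: Left { 0 1 3/2 25/16 51/32 205/128 821/512 }, Right { 411/256 103/64 13/8 7/4 2 } ⇒ simplest 1643/1024
BBRBRRBBRBRBB: Left { 0 1 3/2 25/16 51/32 205/128 821/512 1643/1024 }, Right { 411/256 103/64 13/8 7/4 2 } ⇒ simplest 3287/2048
BBRBRRBBRBRBBR: Left { 0 1 3/2 25/16 51/32 205/128 821/512 1643/1024 }, Right { 3287/2048 411/256 103/64 13/8 7/4 2 } ⇒ simplest 6573/4096
BBRBRRBBRBRBBRR: Left { 0 1 3/2 25/16 51/32 205/128 821/512 1643/1024 }, Right { 6573/4096 3287/2048 411/256 103/64 13/8 7/4 2 } ⇒ simplest 13145/8192

13145/8192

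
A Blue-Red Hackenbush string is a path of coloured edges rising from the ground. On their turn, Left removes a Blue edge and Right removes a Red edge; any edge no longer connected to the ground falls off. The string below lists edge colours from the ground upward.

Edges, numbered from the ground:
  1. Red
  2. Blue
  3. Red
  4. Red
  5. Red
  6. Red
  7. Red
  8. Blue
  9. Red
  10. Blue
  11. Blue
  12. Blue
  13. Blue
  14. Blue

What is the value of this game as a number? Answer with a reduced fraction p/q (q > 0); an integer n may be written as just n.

-8001/8192

G_1 [R]  L=[none]  R=[0]  — -1
G_2 [RB]  L=[-1]  R=[0]  — -1/2
G_3 [RBR]  L=[-1]  R=[-1/2 0]  — -3/4
G_4 [RBRR]  L=[-1]  R=[-3/4 -1/2 0]  — -7/8
G_5 [RBRRR]  L=[-1]  R=[-7/8 -3/4 -1/2 0]  — -15/16
G_6 [RBRRRR]  L=[-1]  R=[-15/16 -7/8 -3/4 -1/2 0]  — -31/32
G_7 [RBRRRRR]  L=[-1]  R=[-31/32 -15/16 -7/8 -3/4 -1/2 0]  — -63/64
G_8 [RBRRRRRB]  L=[-1 -63/64]  R=[-31/32 -15/16 -7/8 -3/4 -1/2 0]  — -125/128
G_9 [RBRRRRRBR]  L=[-1 -63/64]  R=[-125/128 -31/32 -15/16 -7/8 -3/4 -1/2 0]  — -251/256
G_10 [RBRRRRRBRB]  L=[-1 -63/64 -251/256]  R=[-125/128 -31/32 -15/16 -7/8 -3/4 -1/2 0]  — -501/512
G_11 [RBRRRRRBRBB]  L=[-1 -63/64 -251/256 -501/512]  R=[-125/128 -31/32 -15/16 -7/8 -3/4 -1/2 0]  — -1001/1024
G_12 [RBRRRRRBRBBB]  L=[-1 -63/64 -251/256 -501/512 -1001/1024]  R=[-125/128 -31/32 -15/16 -7/8 -3/4 -1/2 0]  — -2001/2048
G_13 [RBRRRRRBRBBBB]  L=[-1 -63/64 -251/256 -501/512 -1001/1024 -2001/2048]  R=[-125/128 -31/32 -15/16 -7/8 -3/4 -1/2 0]  — -4001/4096
G_14 [RBRRRRRBRBBBBB]  L=[-1 -63/64 -251/256 -501/512 -1001/1024 -2001/2048 -4001/4096]  R=[-125/128 -31/32 -15/16 -7/8 -3/4 -1/2 0]  — -8001/8192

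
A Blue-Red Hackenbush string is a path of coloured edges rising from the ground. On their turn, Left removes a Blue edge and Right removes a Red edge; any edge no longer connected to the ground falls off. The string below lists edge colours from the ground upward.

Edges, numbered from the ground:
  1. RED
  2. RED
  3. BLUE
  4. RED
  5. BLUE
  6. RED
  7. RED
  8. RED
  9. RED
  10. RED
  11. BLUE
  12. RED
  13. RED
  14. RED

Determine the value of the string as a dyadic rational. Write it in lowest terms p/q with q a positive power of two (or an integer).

-7151/4096

Build value(s[:k]) for k = 1..14, string s = RED RED BLUE RED BLUE RED RED RED RED RED BLUE RED RED RED.
value(R) = { — | 0 } gives -1
value(RR) = { — | -1, 0 } gives -2
value(RRB) = { -2 | -1, 0 } gives -3/2
value(RRBR) = { -2 | -3/2, -1, 0 } gives -7/4
value(RRBRB) = { -2, -7/4 | -3/2, -1, 0 } gives -13/8
value(RRBRBR) = { -2, -7/4 | -13/8, -3/2, -1, 0 } gives -27/16
value(RRBRBRR) = { -2, -7/4 | -27/16, -13/8, -3/2, -1, 0 } gives -55/32
value(RRBRBRRR) = { -2, -7/4 | -55/32, -27/16, -13/8, -3/2, -1, 0 } gives -111/64
value(RRBRBRRRR) = { -2, -7/4 | -111/64, -55/32, -27/16, -13/8, -3/2, -1, 0 } gives -223/128
value(RRBRBRRRRR) = { -2, -7/4 | -223/128, -111/64, -55/32, -27/16, -13/8, -3/2, -1, 0 } gives -447/256
value(RRBRBRRRRRB) = { -2, -7/4, -447/256 | -223/128, -111/64, -55/32, -27/16, -13/8, -3/2, -1, 0 } gives -893/512
value(RRBRBRRRRRBR) = { -2, -7/4, -447/256 | -893/512, -223/128, -111/64, -55/32, -27/16, -13/8, -3/2, -1, 0 } gives -1787/1024
value(RRBRBRRRRRBRR) = { -2, -7/4, -447/256 | -1787/1024, -893/512, -223/128, -111/64, -55/32, -27/16, -13/8, -3/2, -1, 0 } gives -3575/2048
value(RRBRBRRRRRBRRR) = { -2, -7/4, -447/256 | -3575/2048, -1787/1024, -893/512, -223/128, -111/64, -55/32, -27/16, -13/8, -3/2, -1, 0 } gives -7151/4096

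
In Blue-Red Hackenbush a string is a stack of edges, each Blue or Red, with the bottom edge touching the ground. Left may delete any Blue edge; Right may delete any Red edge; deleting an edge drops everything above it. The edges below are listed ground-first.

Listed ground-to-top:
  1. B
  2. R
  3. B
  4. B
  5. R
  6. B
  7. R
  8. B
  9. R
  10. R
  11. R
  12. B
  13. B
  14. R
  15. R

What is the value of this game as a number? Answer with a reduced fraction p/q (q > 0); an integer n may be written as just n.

13593/16384

Recurse on prefixes of the 15-edge string B R B B R B R B R R R B B R R:
v(B) = { 0 | — } — 1
v(BR) = { 0 | 1 } — 1/2
v(BRB) = { 0,1/2 | 1 } — 3/4
v(BRBB) = { 0,1/2,3/4 | 1 } — 7/8
v(BRBBR) = { 0,1/2,3/4 | 7/8,1 } — 13/16
v(BRBBRB) = { 0,1/2,3/4,13/16 | 7/8,1 } — 27/32
v(BRBBRBR) = { 0,1/2,3/4,13/16 | 27/32,7/8,1 } — 53/64
v(BRBBRBRB) = { 0,1/2,3/4,13/16,53/64 | 27/32,7/8,1 } — 107/128
v(BRBBRBRBR) = { 0,1/2,3/4,13/16,53/64 | 107/128,27/32,7/8,1 } — 213/256
v(BRBBRBRBRR) = { 0,1/2,3/4,13/16,53/64 | 213/256,107/128,27/32,7/8,1 } — 425/512
v(BRBBRBRBRRR) = { 0,1/2,3/4,13/16,53/64 | 425/512,213/256,107/128,27/32,7/8,1 } — 849/1024
v(BRBBRBRBRRRB) = { 0,1/2,3/4,13/16,53/64,849/1024 | 425/512,213/256,107/128,27/32,7/8,1 } — 1699/2048
v(BRBBRBRBRRRBB) = { 0,1/2,3/4,13/16,53/64,849/1024,1699/2048 | 425/512,213/256,107/128,27/32,7/8,1 } — 3399/4096
v(BRBBRBRBRRRBBR) = { 0,1/2,3/4,13/16,53/64,849/1024,1699/2048 | 3399/4096,425/512,213/256,107/128,27/32,7/8,1 } — 6797/8192
v(BRBBRBRBRRRBBRR) = { 0,1/2,3/4,13/16,53/64,849/1024,1699/2048 | 6797/8192,3399/4096,425/512,213/256,107/128,27/32,7/8,1 } — 13593/16384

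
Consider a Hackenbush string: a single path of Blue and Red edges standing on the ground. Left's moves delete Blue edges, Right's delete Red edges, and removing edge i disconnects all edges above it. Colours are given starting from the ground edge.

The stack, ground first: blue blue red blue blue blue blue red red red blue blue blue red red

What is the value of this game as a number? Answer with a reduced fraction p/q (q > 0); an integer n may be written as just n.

15929/8192

v(b) = { 0 | none } — 1
v(bb) = { 0; 1 | none } — 2
v(bbr) = { 0; 1 | 2 } — 3/2
v(bbrb) = { 0; 1; 3/2 | 2 } — 7/4
v(bbrbb) = { 0; 1; 3/2; 7/4 | 2 } — 15/8
v(bbrbbb) = { 0; 1; 3/2; 7/4; 15/8 | 2 } — 31/16
v(bbrbbbb) = { 0; 1; 3/2; 7/4; 15/8; 31/16 | 2 } — 63/32
v(bbrbbbbr) = { 0; 1; 3/2; 7/4; 15/8; 31/16 | 63/32; 2 } — 125/64
v(bbrbbbbrr) = { 0; 1; 3/2; 7/4; 15/8; 31/16 | 125/64; 63/32; 2 } — 249/128
v(bbrbbbbrrr) = { 0; 1; 3/2; 7/4; 15/8; 31/16 | 249/128; 125/64; 63/32; 2 } — 497/256
v(bbrbbbbrrrb) = { 0; 1; 3/2; 7/4; 15/8; 31/16; 497/256 | 249/128; 125/64; 63/32; 2 } — 995/512
v(bbrbbbbrrrbb) = { 0; 1; 3/2; 7/4; 15/8; 31/16; 497/256; 995/512 | 249/128; 125/64; 63/32; 2 } — 1991/1024
v(bbrbbbbrrrbbb) = { 0; 1; 3/2; 7/4; 15/8; 31/16; 497/256; 995/512; 1991/1024 | 249/128; 125/64; 63/32; 2 } — 3983/2048
v(bbrbbbbrrrbbbr) = { 0; 1; 3/2; 7/4; 15/8; 31/16; 497/256; 995/512; 1991/1024 | 3983/2048; 249/128; 125/64; 63/32; 2 } — 7965/4096
v(bbrbbbbrrrbbbrr) = { 0; 1; 3/2; 7/4; 15/8; 31/16; 497/256; 995/512; 1991/1024 | 7965/4096; 3983/2048; 249/128; 125/64; 63/32; 2 } — 15929/8192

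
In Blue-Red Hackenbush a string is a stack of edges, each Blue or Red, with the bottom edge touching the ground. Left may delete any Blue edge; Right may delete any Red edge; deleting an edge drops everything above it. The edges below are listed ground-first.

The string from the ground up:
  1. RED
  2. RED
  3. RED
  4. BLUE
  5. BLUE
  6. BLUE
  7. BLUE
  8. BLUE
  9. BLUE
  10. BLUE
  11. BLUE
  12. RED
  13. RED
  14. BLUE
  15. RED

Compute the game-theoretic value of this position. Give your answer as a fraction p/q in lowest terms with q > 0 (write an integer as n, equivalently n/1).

G_1 [R]  L=[∅]  R=[0]  → -1
G_2 [RR]  L=[∅]  R=[-1,0]  → -2
G_3 [RRR]  L=[∅]  R=[-2,-1,0]  → -3
G_4 [RRRB]  L=[-3]  R=[-2,-1,0]  → -5/2
G_5 [RRRBB]  L=[-3,-5/2]  R=[-2,-1,0]  → -9/4
G_6 [RRRBBB]  L=[-3,-5/2,-9/4]  R=[-2,-1,0]  → -17/8
G_7 [RRRBBBB]  L=[-3,-5/2,-9/4,-17/8]  R=[-2,-1,0]  → -33/16
G_8 [RRRBBBBB]  L=[-3,-5/2,-9/4,-17/8,-33/16]  R=[-2,-1,0]  → -65/32
G_9 [RRRBBBBBB]  L=[-3,-5/2,-9/4,-17/8,-33/16,-65/32]  R=[-2,-1,0]  → -129/64
G_10 [RRRBBBBBBB]  L=[-3,-5/2,-9/4,-17/8,-33/16,-65/32,-129/64]  R=[-2,-1,0]  → -257/128
G_11 [RRRBBBBBBBB]  L=[-3,-5/2,-9/4,-17/8,-33/16,-65/32,-129/64,-257/128]  R=[-2,-1,0]  → -513/256
G_12 [RRRBBBBBBBBR]  L=[-3,-5/2,-9/4,-17/8,-33/16,-65/32,-129/64,-257/128]  R=[-513/256,-2,-1,0]  → -1027/512
G_13 [RRRBBBBBBBBRR]  L=[-3,-5/2,-9/4,-17/8,-33/16,-65/32,-129/64,-257/128]  R=[-1027/512,-513/256,-2,-1,0]  → -2055/1024
G_14 [RRRBBBBBBBBRRB]  L=[-3,-5/2,-9/4,-17/8,-33/16,-65/32,-129/64,-257/128,-2055/1024]  R=[-1027/512,-513/256,-2,-1,0]  → -4109/2048
G_15 [RRRBBBBBBBBRRBR]  L=[-3,-5/2,-9/4,-17/8,-33/16,-65/32,-129/64,-257/128,-2055/1024]  R=[-4109/2048,-1027/512,-513/256,-2,-1,0]  → -8219/4096

-8219/4096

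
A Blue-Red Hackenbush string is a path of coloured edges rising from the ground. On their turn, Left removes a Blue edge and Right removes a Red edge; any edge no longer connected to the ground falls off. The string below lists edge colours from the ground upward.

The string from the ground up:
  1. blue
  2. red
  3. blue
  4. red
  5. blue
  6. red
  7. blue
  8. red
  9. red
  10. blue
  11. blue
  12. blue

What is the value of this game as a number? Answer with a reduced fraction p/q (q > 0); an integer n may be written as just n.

g_1 [b]  L=[0]  R=[∅]  → 1
g_2 [br]  L=[0]  R=[1]  → 1/2
g_3 [brb]  L=[0,1/2]  R=[1]  → 3/4
g_4 [brbr]  L=[0,1/2]  R=[3/4,1]  → 5/8
g_5 [brbrb]  L=[0,1/2,5/8]  R=[3/4,1]  → 11/16
g_6 [brbrbr]  L=[0,1/2,5/8]  R=[11/16,3/4,1]  → 21/32
g_7 [brbrbrb]  L=[0,1/2,5/8,21/32]  R=[11/16,3/4,1]  → 43/64
g_8 [brbrbrbr]  L=[0,1/2,5/8,21/32]  R=[43/64,11/16,3/4,1]  → 85/128
g_9 [brbrbrbrr]  L=[0,1/2,5/8,21/32]  R=[85/128,43/64,11/16,3/4,1]  → 169/256
g_10 [brbrbrbrrb]  L=[0,1/2,5/8,21/32,169/256]  R=[85/128,43/64,11/16,3/4,1]  → 339/512
g_11 [brbrbrbrrbb]  L=[0,1/2,5/8,21/32,169/256,339/512]  R=[85/128,43/64,11/16,3/4,1]  → 679/1024
g_12 [brbrbrbrrbbb]  L=[0,1/2,5/8,21/32,169/256,339/512,679/1024]  R=[85/128,43/64,11/16,3/4,1]  → 1359/2048

1359/2048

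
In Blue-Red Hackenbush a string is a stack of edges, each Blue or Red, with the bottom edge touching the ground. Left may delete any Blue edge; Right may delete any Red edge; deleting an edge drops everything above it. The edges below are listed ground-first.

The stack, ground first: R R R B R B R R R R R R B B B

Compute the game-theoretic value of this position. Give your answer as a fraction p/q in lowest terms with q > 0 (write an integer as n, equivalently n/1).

Prefix values for R R R B R B R R R R R R B B B via {L|R} + simplicity:
val(R) = { — | 0 } gives -1
val(RR) = { — | -1,0 } gives -2
val(RRR) = { — | -2,-1,0 } gives -3
val(RRRB) = { -3 | -2,-1,0 } gives -5/2
val(RRRBR) = { -3 | -5/2,-2,-1,0 } gives -11/4
val(RRRBRB) = { -3,-11/4 | -5/2,-2,-1,0 } gives -21/8
val(RRRBRBR) = { -3,-11/4 | -21/8,-5/2,-2,-1,0 } gives -43/16
val(RRRBRBRR) = { -3,-11/4 | -43/16,-21/8,-5/2,-2,-1,0 } gives -87/32
val(RRRBRBRRR) = { -3,-11/4 | -87/32,-43/16,-21/8,-5/2,-2,-1,0 } gives -175/64
val(RRRBRBRRRR) = { -3,-11/4 | -175/64,-87/32,-43/16,-21/8,-5/2,-2,-1,0 } gives -351/128
val(RRRBRBRRRRR) = { -3,-11/4 | -351/128,-175/64,-87/32,-43/16,-21/8,-5/2,-2,-1,0 } gives -703/256
val(RRRBRBRRRRRR) = { -3,-11/4 | -703/256,-351/128,-175/64,-87/32,-43/16,-21/8,-5/2,-2,-1,0 } gives -1407/512
val(RRRBRBRRRRRRB) = { -3,-11/4,-1407/512 | -703/256,-351/128,-175/64,-87/32,-43/16,-21/8,-5/2,-2,-1,0 } gives -2813/1024
val(RRRBRBRRRRRRBB) = { -3,-11/4,-1407/512,-2813/1024 | -703/256,-351/128,-175/64,-87/32,-43/16,-21/8,-5/2,-2,-1,0 } gives -5625/2048
val(RRRBRBRRRRRRBBB) = { -3,-11/4,-1407/512,-2813/1024,-5625/2048 | -703/256,-351/128,-175/64,-87/32,-43/16,-21/8,-5/2,-2,-1,0 } gives -11249/4096

-11249/4096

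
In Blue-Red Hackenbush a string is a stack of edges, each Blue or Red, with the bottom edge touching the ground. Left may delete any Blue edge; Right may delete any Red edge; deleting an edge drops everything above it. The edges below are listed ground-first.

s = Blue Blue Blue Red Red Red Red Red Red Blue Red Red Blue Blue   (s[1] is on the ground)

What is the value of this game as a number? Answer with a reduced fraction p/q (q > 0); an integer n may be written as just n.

value(B) = { 0 | ∅ } => 1
value(BB) = { 0 1 | ∅ } => 2
value(BBB) = { 0 1 2 | ∅ } => 3
value(BBBR) = { 0 1 2 | 3 } => 5/2
value(BBBRR) = { 0 1 2 | 5/2 3 } => 9/4
value(BBBRRR) = { 0 1 2 | 9/4 5/2 3 } => 17/8
value(BBBRRRR) = { 0 1 2 | 17/8 9/4 5/2 3 } => 33/16
value(BBBRRRRR) = { 0 1 2 | 33/16 17/8 9/4 5/2 3 } => 65/32
value(BBBRRRRRR) = { 0 1 2 | 65/32 33/16 17/8 9/4 5/2 3 } => 129/64
value(BBBRRRRRRB) = { 0 1 2 129/64 | 65/32 33/16 17/8 9/4 5/2 3 } => 259/128
value(BBBRRRRRRBR) = { 0 1 2 129/64 | 259/128 65/32 33/16 17/8 9/4 5/2 3 } => 517/256
value(BBBRRRRRRBRR) = { 0 1 2 129/64 | 517/256 259/128 65/32 33/16 17/8 9/4 5/2 3 } => 1033/512
value(BBBRRRRRRBRRB) = { 0 1 2 129/64 1033/512 | 517/256 259/128 65/32 33/16 17/8 9/4 5/2 3 } => 2067/1024
value(BBBRRRRRRBRRBB) = { 0 1 2 129/64 1033/512 2067/1024 | 517/256 259/128 65/32 33/16 17/8 9/4 5/2 3 } => 4135/2048

4135/2048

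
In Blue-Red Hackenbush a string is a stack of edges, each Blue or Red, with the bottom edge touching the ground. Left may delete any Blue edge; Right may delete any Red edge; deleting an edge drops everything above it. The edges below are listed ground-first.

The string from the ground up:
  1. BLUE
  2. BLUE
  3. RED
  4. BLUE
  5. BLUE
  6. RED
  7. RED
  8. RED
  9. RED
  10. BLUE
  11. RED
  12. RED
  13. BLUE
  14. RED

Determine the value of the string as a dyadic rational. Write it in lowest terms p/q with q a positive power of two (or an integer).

7205/4096

Build value(s[:k]) for k = 1..14, string s = BLUE BLUE RED BLUE BLUE RED RED RED RED BLUE RED RED BLUE RED.
edge 1 of 14 (BLUE): { 0 | — } = 1
edge 2 of 14 (BLUE): { 0 1 | — } = 2
edge 3 of 14 (RED): { 0 1 | 2 } = 3/2
edge 4 of 14 (BLUE): { 0 1 3/2 | 2 } = 7/4
edge 5 of 14 (BLUE): { 0 1 3/2 7/4 | 2 } = 15/8
edge 6 of 14 (RED): { 0 1 3/2 7/4 | 15/8 2 } = 29/16
edge 7 of 14 (RED): { 0 1 3/2 7/4 | 29/16 15/8 2 } = 57/32
edge 8 of 14 (RED): { 0 1 3/2 7/4 | 57/32 29/16 15/8 2 } = 113/64
edge 9 of 14 (RED): { 0 1 3/2 7/4 | 113/64 57/32 29/16 15/8 2 } = 225/128
edge 10 of 14 (BLUE): { 0 1 3/2 7/4 225/128 | 113/64 57/32 29/16 15/8 2 } = 451/256
edge 11 of 14 (RED): { 0 1 3/2 7/4 225/128 | 451/256 113/64 57/32 29/16 15/8 2 } = 901/512
edge 12 of 14 (RED): { 0 1 3/2 7/4 225/128 | 901/512 451/256 113/64 57/32 29/16 15/8 2 } = 1801/1024
edge 13 of 14 (BLUE): { 0 1 3/2 7/4 225/128 1801/1024 | 901/512 451/256 113/64 57/32 29/16 15/8 2 } = 3603/2048
edge 14 of 14 (RED): { 0 1 3/2 7/4 225/128 1801/1024 | 3603/2048 901/512 451/256 113/64 57/32 29/16 15/8 2 } = 7205/4096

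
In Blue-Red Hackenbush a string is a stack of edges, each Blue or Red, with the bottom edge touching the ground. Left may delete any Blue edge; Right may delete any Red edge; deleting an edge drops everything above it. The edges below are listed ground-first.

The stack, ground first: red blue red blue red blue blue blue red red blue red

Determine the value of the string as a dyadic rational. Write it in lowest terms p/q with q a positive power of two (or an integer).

-1307/2048

Build v(s[:k]) for k = 1..12, string s = red blue red blue red blue blue blue red red blue red.
step 1: add red to get r; options L={ · } R={ 0 } → -1
step 2: add blue to get rb; options L={ -1 } R={ 0 } → -1/2
step 3: add red to get rbr; options L={ -1 } R={ -1/2, 0 } → -3/4
step 4: add blue to get rbrb; options L={ -1, -3/4 } R={ -1/2, 0 } → -5/8
step 5: add red to get rbrbr; options L={ -1, -3/4 } R={ -5/8, -1/2, 0 } → -11/16
step 6: add blue to get rbrbrb; options L={ -1, -3/4, -11/16 } R={ -5/8, -1/2, 0 } → -21/32
step 7: add blue to get rbrbrbb; options L={ -1, -3/4, -11/16, -21/32 } R={ -5/8, -1/2, 0 } → -41/64
step 8: add blue to get rbrbrbbb; options L={ -1, -3/4, -11/16, -21/32, -41/64 } R={ -5/8, -1/2, 0 } → -81/128
step 9: add red to get rbrbrbbbr; options L={ -1, -3/4, -11/16, -21/32, -41/64 } R={ -81/128, -5/8, -1/2, 0 } → -163/256
step 10: add red to get rbrbrbbbrr; options L={ -1, -3/4, -11/16, -21/32, -41/64 } R={ -163/256, -81/128, -5/8, -1/2, 0 } → -327/512
step 11: add blue to get rbrbrbbbrrb; options L={ -1, -3/4, -11/16, -21/32, -41/64, -327/512 } R={ -163/256, -81/128, -5/8, -1/2, 0 } → -653/1024
step 12: add red to get rbrbrbbbrrbr; options L={ -1, -3/4, -11/16, -21/32, -41/64, -327/512 } R={ -653/1024, -163/256, -81/128, -5/8, -1/2, 0 } → -1307/2048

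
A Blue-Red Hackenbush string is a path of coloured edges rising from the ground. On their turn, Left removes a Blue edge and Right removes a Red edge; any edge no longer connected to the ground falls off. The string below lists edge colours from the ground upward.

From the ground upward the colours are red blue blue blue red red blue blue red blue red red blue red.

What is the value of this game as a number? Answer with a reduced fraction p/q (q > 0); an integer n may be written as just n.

Recurse on prefixes of the 14-edge string red blue blue blue red red blue blue red blue red red blue red:
r: Left { none }, Right { 0 } = simplest -1
rb: Left { -1 }, Right { 0 } = simplest -1/2
rbb: Left { -1, -1/2 }, Right { 0 } = simplest -1/4
rbbb: Left { -1, -1/2, -1/4 }, Right { 0 } = simplest -1/8
rbbbr: Left { -1, -1/2, -1/4 }, Right { -1/8, 0 } = simplest -3/16
rbbbrr: Left { -1, -1/2, -1/4 }, Right { -3/16, -1/8, 0 } = simplest -7/32
rbbbrrb: Left { -1, -1/2, -1/4, -7/32 }, Right { -3/16, -1/8, 0 } = simplest -13/64
rbbbrrbb: Left { -1, -1/2, -1/4, -7/32, -13/64 }, Right { -3/16, -1/8, 0 } = simplest -25/128
rbbbrrbbr: Left { -1, -1/2, -1/4, -7/32, -13/64 }, Right { -25/128, -3/16, -1/8, 0 } = simplest -51/256
rbbbrrbbrb: Left { -1, -1/2, -1/4, -7/32, -13/64, -51/256 }, Right { -25/128, -3/16, -1/8, 0 } = simplest -101/512
rbbbrrbbrbr: Left { -1, -1/2, -1/4, -7/32, -13/64, -51/256 }, Right { -101/512, -25/128, -3/16, -1/8, 0 } = simplest -203/1024
rbbbrrbbrbrr: Left { -1, -1/2, -1/4, -7/32, -13/64, -51/256 }, Right { -203/1024, -101/512, -25/128, -3/16, -1/8, 0 } = simplest -407/2048
rbbbrrbbrbrrb: Left { -1, -1/2, -1/4, -7/32, -13/64, -51/256, -407/2048 }, Right { -203/1024, -101/512, -25/128, -3/16, -1/8, 0 } = simplest -813/4096
rbbbrrbbrbrrbr: Left { -1, -1/2, -1/4, -7/32, -13/64, -51/256, -407/2048 }, Right { -813/4096, -203/1024, -101/512, -25/128, -3/16, -1/8, 0 } = simplest -1627/8192

-1627/8192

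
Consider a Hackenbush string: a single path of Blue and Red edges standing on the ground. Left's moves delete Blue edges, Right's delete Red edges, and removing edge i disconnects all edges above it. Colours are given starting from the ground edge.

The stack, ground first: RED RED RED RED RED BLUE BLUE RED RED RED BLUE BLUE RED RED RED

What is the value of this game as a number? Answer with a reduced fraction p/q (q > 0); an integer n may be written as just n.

-4559/1024

1 of 15 · R · max L −∞ · min R 0 => -1
2 of 15 · RR · max L −∞ · min R -1 => -2
3 of 15 · RRR · max L −∞ · min R -2 => -3
4 of 15 · RRRR · max L −∞ · min R -3 => -4
5 of 15 · RRRRR · max L −∞ · min R -4 => -5
6 of 15 · RRRRRB · max L -5 · min R -4 => -9/2
7 of 15 · RRRRRBB · max L -9/2 · min R -4 => -17/4
8 of 15 · RRRRRBBR · max L -9/2 · min R -17/4 => -35/8
9 of 15 · RRRRRBBRR · max L -9/2 · min R -35/8 => -71/16
10 of 15 · RRRRRBBRRR · max L -9/2 · min R -71/16 => -143/32
11 of 15 · RRRRRBBRRRB · max L -143/32 · min R -71/16 => -285/64
12 of 15 · RRRRRBBRRRBB · max L -285/64 · min R -71/16 => -569/128
13 of 15 · RRRRRBBRRRBBR · max L -285/64 · min R -569/128 => -1139/256
14 of 15 · RRRRRBBRRRBBRR · max L -285/64 · min R -1139/256 => -2279/512
15 of 15 · RRRRRBBRRRBBRRR · max L -285/64 · min R -2279/512 => -4559/1024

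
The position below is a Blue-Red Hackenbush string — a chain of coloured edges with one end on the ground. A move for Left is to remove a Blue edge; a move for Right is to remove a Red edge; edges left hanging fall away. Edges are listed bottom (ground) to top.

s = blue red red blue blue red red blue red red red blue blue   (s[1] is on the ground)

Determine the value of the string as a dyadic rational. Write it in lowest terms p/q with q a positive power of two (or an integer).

1607/4096

b: Left { 0 }, Right { none } — simplest 1
br: Left { 0 }, Right { 1 } — simplest 1/2
brr: Left { 0 }, Right { 1/2 1 } — simplest 1/4
brrb: Left { 0 1/4 }, Right { 1/2 1 } — simplest 3/8
brrbb: Left { 0 1/4 3/8 }, Right { 1/2 1 } — simplest 7/16
brrbbr: Left { 0 1/4 3/8 }, Right { 7/16 1/2 1 } — simplest 13/32
brrbbrr: Left { 0 1/4 3/8 }, Right { 13/32 7/16 1/2 1 } — simplest 25/64
brrbbrrb: Left { 0 1/4 3/8 25/64 }, Right { 13/32 7/16 1/2 1 } — simplest 51/128
brrbbrrbr: Left { 0 1/4 3/8 25/64 }, Right { 51/128 13/32 7/16 1/2 1 } — simplest 101/256
brrbbrrbrr: Left { 0 1/4 3/8 25/64 }, Right { 101/256 51/128 13/32 7/16 1/2 1 } — simplest 201/512
brrbbrrbrrr: Left { 0 1/4 3/8 25/64 }, Right { 201/512 101/256 51/128 13/32 7/16 1/2 1 } — simplest 401/1024
brrbbrrbrrrb: Left { 0 1/4 3/8 25/64 401/1024 }, Right { 201/512 101/256 51/128 13/32 7/16 1/2 1 } — simplest 803/2048
brrbbrrbrrrbb: Left { 0 1/4 3/8 25/64 401/1024 803/2048 }, Right { 201/512 101/256 51/128 13/32 7/16 1/2 1 } — simplest 1607/4096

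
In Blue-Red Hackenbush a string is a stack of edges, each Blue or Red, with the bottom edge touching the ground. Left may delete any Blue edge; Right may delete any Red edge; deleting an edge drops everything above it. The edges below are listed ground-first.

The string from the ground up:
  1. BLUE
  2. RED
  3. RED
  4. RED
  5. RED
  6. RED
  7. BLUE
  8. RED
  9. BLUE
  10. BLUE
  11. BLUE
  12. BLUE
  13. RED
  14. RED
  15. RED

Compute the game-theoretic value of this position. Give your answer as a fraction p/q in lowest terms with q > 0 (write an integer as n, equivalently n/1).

value(B) = { 0 | (no moves) } — 1
value(BR) = { 0 | 1 } — 1/2
value(BRR) = { 0 | 1/2 1 } — 1/4
value(BRRR) = { 0 | 1/4 1/2 1 } — 1/8
value(BRRRR) = { 0 | 1/8 1/4 1/2 1 } — 1/16
value(BRRRRR) = { 0 | 1/16 1/8 1/4 1/2 1 } — 1/32
value(BRRRRRB) = { 0 1/32 | 1/16 1/8 1/4 1/2 1 } — 3/64
value(BRRRRRBR) = { 0 1/32 | 3/64 1/16 1/8 1/4 1/2 1 } — 5/128
value(BRRRRRBRB) = { 0 1/32 5/128 | 3/64 1/16 1/8 1/4 1/2 1 } — 11/256
value(BRRRRRBRBB) = { 0 1/32 5/128 11/256 | 3/64 1/16 1/8 1/4 1/2 1 } — 23/512
value(BRRRRRBRBBB) = { 0 1/32 5/128 11/256 23/512 | 3/64 1/16 1/8 1/4 1/2 1 } — 47/1024
value(BRRRRRBRBBBB) = { 0 1/32 5/128 11/256 23/512 47/1024 | 3/64 1/16 1/8 1/4 1/2 1 } — 95/2048
value(BRRRRRBRBBBBR) = { 0 1/32 5/128 11/256 23/512 47/1024 | 95/2048 3/64 1/16 1/8 1/4 1/2 1 } — 189/4096
value(BRRRRRBRBBBBRR) = { 0 1/32 5/128 11/256 23/512 47/1024 | 189/4096 95/2048 3/64 1/16 1/8 1/4 1/2 1 } — 377/8192
value(BRRRRRBRBBBBRRR) = { 0 1/32 5/128 11/256 23/512 47/1024 | 377/8192 189/4096 95/2048 3/64 1/16 1/8 1/4 1/2 1 } — 753/16384

753/16384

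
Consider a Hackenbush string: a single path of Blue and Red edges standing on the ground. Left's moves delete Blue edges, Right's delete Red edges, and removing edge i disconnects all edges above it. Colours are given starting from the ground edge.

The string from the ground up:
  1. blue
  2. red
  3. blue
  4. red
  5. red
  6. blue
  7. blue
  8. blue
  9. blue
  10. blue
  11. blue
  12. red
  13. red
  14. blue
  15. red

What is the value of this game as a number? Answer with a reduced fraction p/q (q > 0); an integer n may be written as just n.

Recurse on prefixes of the 15-edge string blue red blue red red blue blue blue blue blue blue red red blue red:
v(b) = { 0 | — } gives 1
v(br) = { 0 | 1 } gives 1/2
v(brb) = { 0,1/2 | 1 } gives 3/4
v(brbr) = { 0,1/2 | 3/4,1 } gives 5/8
v(brbrr) = { 0,1/2 | 5/8,3/4,1 } gives 9/16
v(brbrrb) = { 0,1/2,9/16 | 5/8,3/4,1 } gives 19/32
v(brbrrbb) = { 0,1/2,9/16,19/32 | 5/8,3/4,1 } gives 39/64
v(brbrrbbb) = { 0,1/2,9/16,19/32,39/64 | 5/8,3/4,1 } gives 79/128
v(brbrrbbbb) = { 0,1/2,9/16,19/32,39/64,79/128 | 5/8,3/4,1 } gives 159/256
v(brbrrbbbbb) = { 0,1/2,9/16,19/32,39/64,79/128,159/256 | 5/8,3/4,1 } gives 319/512
v(brbrrbbbbbb) = { 0,1/2,9/16,19/32,39/64,79/128,159/256,319/512 | 5/8,3/4,1 } gives 639/1024
v(brbrrbbbbbbr) = { 0,1/2,9/16,19/32,39/64,79/128,159/256,319/512 | 639/1024,5/8,3/4,1 } gives 1277/2048
v(brbrrbbbbbbrr) = { 0,1/2,9/16,19/32,39/64,79/128,159/256,319/512 | 1277/2048,639/1024,5/8,3/4,1 } gives 2553/4096
v(brbrrbbbbbbrrb) = { 0,1/2,9/16,19/32,39/64,79/128,159/256,319/512,2553/4096 | 1277/2048,639/1024,5/8,3/4,1 } gives 5107/8192
v(brbrrbbbbbbrrbr) = { 0,1/2,9/16,19/32,39/64,79/128,159/256,319/512,2553/4096 | 5107/8192,1277/2048,639/1024,5/8,3/4,1 } gives 10213/16384

10213/16384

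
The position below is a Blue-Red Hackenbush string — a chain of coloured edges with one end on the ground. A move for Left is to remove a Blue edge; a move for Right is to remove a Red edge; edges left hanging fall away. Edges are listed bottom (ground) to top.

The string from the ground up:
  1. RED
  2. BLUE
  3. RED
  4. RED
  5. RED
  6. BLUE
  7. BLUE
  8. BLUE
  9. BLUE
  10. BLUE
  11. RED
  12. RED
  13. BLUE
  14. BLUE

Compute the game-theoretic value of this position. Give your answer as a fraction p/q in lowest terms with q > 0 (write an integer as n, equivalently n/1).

Prefix values for RED BLUE RED RED RED BLUE BLUE BLUE BLUE BLUE RED RED BLUE BLUE via {L|R} + simplicity:
G(R) = { — | 0 } → -1
G(RB) = { -1 | 0 } → -1/2
G(RBR) = { -1 | -1/2 0 } → -3/4
G(RBRR) = { -1 | -3/4 -1/2 0 } → -7/8
G(RBRRR) = { -1 | -7/8 -3/4 -1/2 0 } → -15/16
G(RBRRRB) = { -1 -15/16 | -7/8 -3/4 -1/2 0 } → -29/32
G(RBRRRBB) = { -1 -15/16 -29/32 | -7/8 -3/4 -1/2 0 } → -57/64
G(RBRRRBBB) = { -1 -15/16 -29/32 -57/64 | -7/8 -3/4 -1/2 0 } → -113/128
G(RBRRRBBBB) = { -1 -15/16 -29/32 -57/64 -113/128 | -7/8 -3/4 -1/2 0 } → -225/256
G(RBRRRBBBBB) = { -1 -15/16 -29/32 -57/64 -113/128 -225/256 | -7/8 -3/4 -1/2 0 } → -449/512
G(RBRRRBBBBBR) = { -1 -15/16 -29/32 -57/64 -113/128 -225/256 | -449/512 -7/8 -3/4 -1/2 0 } → -899/1024
G(RBRRRBBBBBRR) = { -1 -15/16 -29/32 -57/64 -113/128 -225/256 | -899/1024 -449/512 -7/8 -3/4 -1/2 0 } → -1799/2048
G(RBRRRBBBBBRRB) = { -1 -15/16 -29/32 -57/64 -113/128 -225/256 -1799/2048 | -899/1024 -449/512 -7/8 -3/4 -1/2 0 } → -3597/4096
G(RBRRRBBBBBRRBB) = { -1 -15/16 -29/32 -57/64 -113/128 -225/256 -1799/2048 -3597/4096 | -899/1024 -449/512 -7/8 -3/4 -1/2 0 } → -7193/8192

-7193/8192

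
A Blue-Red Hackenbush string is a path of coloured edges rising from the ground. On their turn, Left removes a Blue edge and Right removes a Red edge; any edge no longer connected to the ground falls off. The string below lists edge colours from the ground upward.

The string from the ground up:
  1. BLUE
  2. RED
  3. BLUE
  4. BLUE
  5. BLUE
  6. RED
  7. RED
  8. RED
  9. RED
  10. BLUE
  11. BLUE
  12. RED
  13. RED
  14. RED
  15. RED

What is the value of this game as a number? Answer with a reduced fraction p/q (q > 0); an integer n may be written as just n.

14433/16384

B: Left { 0 }, Right { (no moves) } → simplest 1
BR: Left { 0 }, Right { 1 } → simplest 1/2
BRB: Left { 0, 1/2 }, Right { 1 } → simplest 3/4
BRBB: Left { 0, 1/2, 3/4 }, Right { 1 } → simplest 7/8
BRBBB: Left { 0, 1/2, 3/4, 7/8 }, Right { 1 } → simplest 15/16
BRBBBR: Left { 0, 1/2, 3/4, 7/8 }, Right { 15/16, 1 } → simplest 29/32
BRBBBRR: Left { 0, 1/2, 3/4, 7/8 }, Right { 29/32, 15/16, 1 } → simplest 57/64
BRBBBRRR: Left { 0, 1/2, 3/4, 7/8 }, Right { 57/64, 29/32, 15/16, 1 } → simplest 113/128
BRBBBRRRR: Left { 0, 1/2, 3/4, 7/8 }, Right { 113/128, 57/64, 29/32, 15/16, 1 } → simplest 225/256
BRBBBRRRRB: Left { 0, 1/2, 3/4, 7/8, 225/256 }, Right { 113/128, 57/64, 29/32, 15/16, 1 } → simplest 451/512
BRBBBRRRRBB: Left { 0, 1/2, 3/4, 7/8, 225/256, 451/512 }, Right { 113/128, 57/64, 29/32, 15/16, 1 } → simplest 903/1024
BRBBBRRRRBBR: Left { 0, 1/2, 3/4, 7/8, 225/256, 451/512 }, Right { 903/1024, 113/128, 57/64, 29/32, 15/16, 1 } → simplest 1805/2048
BRBBBRRRRBBRR: Left { 0, 1/2, 3/4, 7/8, 225/256, 451/512 }, Right { 1805/2048, 903/1024, 113/128, 57/64, 29/32, 15/16, 1 } → simplest 3609/4096
BRBBBRRRRBBRRR: Left { 0, 1/2, 3/4, 7/8, 225/256, 451/512 }, Right { 3609/4096, 1805/2048, 903/1024, 113/128, 57/64, 29/32, 15/16, 1 } → simplest 7217/8192
BRBBBRRRRBBRRRR: Left { 0, 1/2, 3/4, 7/8, 225/256, 451/512 }, Right { 7217/8192, 3609/4096, 1805/2048, 903/1024, 113/128, 57/64, 29/32, 15/16, 1 } → simplest 14433/16384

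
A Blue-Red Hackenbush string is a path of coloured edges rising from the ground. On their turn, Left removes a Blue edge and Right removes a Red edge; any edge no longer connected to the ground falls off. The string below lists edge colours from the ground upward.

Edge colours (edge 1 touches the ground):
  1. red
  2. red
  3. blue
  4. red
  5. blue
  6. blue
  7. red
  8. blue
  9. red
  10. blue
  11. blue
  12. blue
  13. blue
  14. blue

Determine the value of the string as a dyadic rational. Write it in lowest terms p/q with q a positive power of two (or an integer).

1 of 14 · r · max L −∞ · min R 0 ⇒ -1
2 of 14 · rr · max L −∞ · min R -1 ⇒ -2
3 of 14 · rrb · max L -2 · min R -1 ⇒ -3/2
4 of 14 · rrbr · max L -2 · min R -3/2 ⇒ -7/4
5 of 14 · rrbrb · max L -7/4 · min R -3/2 ⇒ -13/8
6 of 14 · rrbrbb · max L -13/8 · min R -3/2 ⇒ -25/16
7 of 14 · rrbrbbr · max L -13/8 · min R -25/16 ⇒ -51/32
8 of 14 · rrbrbbrb · max L -51/32 · min R -25/16 ⇒ -101/64
9 of 14 · rrbrbbrbr · max L -51/32 · min R -101/64 ⇒ -203/128
10 of 14 · rrbrbbrbrb · max L -203/128 · min R -101/64 ⇒ -405/256
11 of 14 · rrbrbbrbrbb · max L -405/256 · min R -101/64 ⇒ -809/512
12 of 14 · rrbrbbrbrbbb · max L -809/512 · min R -101/64 ⇒ -1617/1024
13 of 14 · rrbrbbrbrbbbb · max L -1617/1024 · min R -101/64 ⇒ -3233/2048
14 of 14 · rrbrbbrbrbbbbb · max L -3233/2048 · min R -101/64 ⇒ -6465/4096

-6465/4096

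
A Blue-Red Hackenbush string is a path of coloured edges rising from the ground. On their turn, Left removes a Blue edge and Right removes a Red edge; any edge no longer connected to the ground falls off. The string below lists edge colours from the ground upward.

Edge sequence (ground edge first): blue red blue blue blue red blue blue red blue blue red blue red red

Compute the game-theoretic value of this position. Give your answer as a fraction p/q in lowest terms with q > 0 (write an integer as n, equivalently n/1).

15209/16384

val(b) = { 0 | ∅ } => 1
val(br) = { 0 | 1 } => 1/2
val(brb) = { 0,1/2 | 1 } => 3/4
val(brbb) = { 0,1/2,3/4 | 1 } => 7/8
val(brbbb) = { 0,1/2,3/4,7/8 | 1 } => 15/16
val(brbbbr) = { 0,1/2,3/4,7/8 | 15/16,1 } => 29/32
val(brbbbrb) = { 0,1/2,3/4,7/8,29/32 | 15/16,1 } => 59/64
val(brbbbrbb) = { 0,1/2,3/4,7/8,29/32,59/64 | 15/16,1 } => 119/128
val(brbbbrbbr) = { 0,1/2,3/4,7/8,29/32,59/64 | 119/128,15/16,1 } => 237/256
val(brbbbrbbrb) = { 0,1/2,3/4,7/8,29/32,59/64,237/256 | 119/128,15/16,1 } => 475/512
val(brbbbrbbrbb) = { 0,1/2,3/4,7/8,29/32,59/64,237/256,475/512 | 119/128,15/16,1 } => 951/1024
val(brbbbrbbrbbr) = { 0,1/2,3/4,7/8,29/32,59/64,237/256,475/512 | 951/1024,119/128,15/16,1 } => 1901/2048
val(brbbbrbbrbbrb) = { 0,1/2,3/4,7/8,29/32,59/64,237/256,475/512,1901/2048 | 951/1024,119/128,15/16,1 } => 3803/4096
val(brbbbrbbrbbrbr) = { 0,1/2,3/4,7/8,29/32,59/64,237/256,475/512,1901/2048 | 3803/4096,951/1024,119/128,15/16,1 } => 7605/8192
val(brbbbrbbrbbrbrr) = { 0,1/2,3/4,7/8,29/32,59/64,237/256,475/512,1901/2048 | 7605/8192,3803/4096,951/1024,119/128,15/16,1 } => 15209/16384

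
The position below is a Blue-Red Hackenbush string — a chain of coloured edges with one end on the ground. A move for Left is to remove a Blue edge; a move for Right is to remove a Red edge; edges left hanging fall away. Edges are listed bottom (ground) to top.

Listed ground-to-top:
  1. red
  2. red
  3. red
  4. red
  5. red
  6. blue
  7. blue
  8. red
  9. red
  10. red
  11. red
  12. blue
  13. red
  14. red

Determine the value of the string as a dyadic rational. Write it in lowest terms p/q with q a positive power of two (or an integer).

Prefix values for red red red red red blue blue red red red red blue red red via {L|R} + simplicity:
val_1 [r]  L=[(no moves)]  R=[0]  gives -1
val_2 [rr]  L=[(no moves)]  R=[-1, 0]  gives -2
val_3 [rrr]  L=[(no moves)]  R=[-2, -1, 0]  gives -3
val_4 [rrrr]  L=[(no moves)]  R=[-3, -2, -1, 0]  gives -4
val_5 [rrrrr]  L=[(no moves)]  R=[-4, -3, -2, -1, 0]  gives -5
val_6 [rrrrrb]  L=[-5]  R=[-4, -3, -2, -1, 0]  gives -9/2
val_7 [rrrrrbb]  L=[-5, -9/2]  R=[-4, -3, -2, -1, 0]  gives -17/4
val_8 [rrrrrbbr]  L=[-5, -9/2]  R=[-17/4, -4, -3, -2, -1, 0]  gives -35/8
val_9 [rrrrrbbrr]  L=[-5, -9/2]  R=[-35/8, -17/4, -4, -3, -2, -1, 0]  gives -71/16
val_10 [rrrrrbbrrr]  L=[-5, -9/2]  R=[-71/16, -35/8, -17/4, -4, -3, -2, -1, 0]  gives -143/32
val_11 [rrrrrbbrrrr]  L=[-5, -9/2]  R=[-143/32, -71/16, -35/8, -17/4, -4, -3, -2, -1, 0]  gives -287/64
val_12 [rrrrrbbrrrrb]  L=[-5, -9/2, -287/64]  R=[-143/32, -71/16, -35/8, -17/4, -4, -3, -2, -1, 0]  gives -573/128
val_13 [rrrrrbbrrrrbr]  L=[-5, -9/2, -287/64]  R=[-573/128, -143/32, -71/16, -35/8, -17/4, -4, -3, -2, -1, 0]  gives -1147/256
val_14 [rrrrrbbrrrrbrr]  L=[-5, -9/2, -287/64]  R=[-1147/256, -573/128, -143/32, -71/16, -35/8, -17/4, -4, -3, -2, -1, 0]  gives -2295/512

-2295/512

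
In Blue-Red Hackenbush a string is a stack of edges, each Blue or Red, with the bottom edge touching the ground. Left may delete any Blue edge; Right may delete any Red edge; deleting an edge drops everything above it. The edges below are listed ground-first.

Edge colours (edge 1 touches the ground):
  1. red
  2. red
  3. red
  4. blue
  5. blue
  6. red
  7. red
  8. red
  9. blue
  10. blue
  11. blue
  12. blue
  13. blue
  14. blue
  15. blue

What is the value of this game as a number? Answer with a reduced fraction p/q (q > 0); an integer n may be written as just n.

-9985/4096

Recurse on prefixes of the 15-edge string red red red blue blue red red red blue blue blue blue blue blue blue:
v_1 [r]  L=[none]  R=[0]  — -1
v_2 [rr]  L=[none]  R=[-1, 0]  — -2
v_3 [rrr]  L=[none]  R=[-2, -1, 0]  — -3
v_4 [rrrb]  L=[-3]  R=[-2, -1, 0]  — -5/2
v_5 [rrrbb]  L=[-3, -5/2]  R=[-2, -1, 0]  — -9/4
v_6 [rrrbbr]  L=[-3, -5/2]  R=[-9/4, -2, -1, 0]  — -19/8
v_7 [rrrbbrr]  L=[-3, -5/2]  R=[-19/8, -9/4, -2, -1, 0]  — -39/16
v_8 [rrrbbrrr]  L=[-3, -5/2]  R=[-39/16, -19/8, -9/4, -2, -1, 0]  — -79/32
v_9 [rrrbbrrrb]  L=[-3, -5/2, -79/32]  R=[-39/16, -19/8, -9/4, -2, -1, 0]  — -157/64
v_10 [rrrbbrrrbb]  L=[-3, -5/2, -79/32, -157/64]  R=[-39/16, -19/8, -9/4, -2, -1, 0]  — -313/128
v_11 [rrrbbrrrbbb]  L=[-3, -5/2, -79/32, -157/64, -313/128]  R=[-39/16, -19/8, -9/4, -2, -1, 0]  — -625/256
v_12 [rrrbbrrrbbbb]  L=[-3, -5/2, -79/32, -157/64, -313/128, -625/256]  R=[-39/16, -19/8, -9/4, -2, -1, 0]  — -1249/512
v_13 [rrrbbrrrbbbbb]  L=[-3, -5/2, -79/32, -157/64, -313/128, -625/256, -1249/512]  R=[-39/16, -19/8, -9/4, -2, -1, 0]  — -2497/1024
v_14 [rrrbbrrrbbbbbb]  L=[-3, -5/2, -79/32, -157/64, -313/128, -625/256, -1249/512, -2497/1024]  R=[-39/16, -19/8, -9/4, -2, -1, 0]  — -4993/2048
v_15 [rrrbbrrrbbbbbbb]  L=[-3, -5/2, -79/32, -157/64, -313/128, -625/256, -1249/512, -2497/1024, -4993/2048]  R=[-39/16, -19/8, -9/4, -2, -1, 0]  — -9985/4096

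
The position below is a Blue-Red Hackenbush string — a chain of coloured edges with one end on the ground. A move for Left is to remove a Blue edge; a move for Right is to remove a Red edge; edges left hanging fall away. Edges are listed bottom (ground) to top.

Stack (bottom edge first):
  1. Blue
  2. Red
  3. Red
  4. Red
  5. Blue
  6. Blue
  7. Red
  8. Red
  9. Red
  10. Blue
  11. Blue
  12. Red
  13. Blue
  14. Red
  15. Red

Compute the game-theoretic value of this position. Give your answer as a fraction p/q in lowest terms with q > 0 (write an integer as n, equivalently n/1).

3177/16384

Prefix values for Blue Red Red Red Blue Blue Red Red Red Blue Blue Red Blue Red Red via {L|R} + simplicity:
value(B) = { 0 | (no moves) } = 1
value(BR) = { 0 | 1 } = 1/2
value(BRR) = { 0 | 1/2 1 } = 1/4
value(BRRR) = { 0 | 1/4 1/2 1 } = 1/8
value(BRRRB) = { 0 1/8 | 1/4 1/2 1 } = 3/16
value(BRRRBB) = { 0 1/8 3/16 | 1/4 1/2 1 } = 7/32
value(BRRRBBR) = { 0 1/8 3/16 | 7/32 1/4 1/2 1 } = 13/64
value(BRRRBBRR) = { 0 1/8 3/16 | 13/64 7/32 1/4 1/2 1 } = 25/128
value(BRRRBBRRR) = { 0 1/8 3/16 | 25/128 13/64 7/32 1/4 1/2 1 } = 49/256
value(BRRRBBRRRB) = { 0 1/8 3/16 49/256 | 25/128 13/64 7/32 1/4 1/2 1 } = 99/512
value(BRRRBBRRRBB) = { 0 1/8 3/16 49/256 99/512 | 25/128 13/64 7/32 1/4 1/2 1 } = 199/1024
value(BRRRBBRRRBBR) = { 0 1/8 3/16 49/256 99/512 | 199/1024 25/128 13/64 7/32 1/4 1/2 1 } = 397/2048
value(BRRRBBRRRBBRB) = { 0 1/8 3/16 49/256 99/512 397/2048 | 199/1024 25/128 13/64 7/32 1/4 1/2 1 } = 795/4096
value(BRRRBBRRRBBRBR) = { 0 1/8 3/16 49/256 99/512 397/2048 | 795/4096 199/1024 25/128 13/64 7/32 1/4 1/2 1 } = 1589/8192
value(BRRRBBRRRBBRBRR) = { 0 1/8 3/16 49/256 99/512 397/2048 | 1589/8192 795/4096 199/1024 25/128 13/64 7/32 1/4 1/2 1 } = 3177/16384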